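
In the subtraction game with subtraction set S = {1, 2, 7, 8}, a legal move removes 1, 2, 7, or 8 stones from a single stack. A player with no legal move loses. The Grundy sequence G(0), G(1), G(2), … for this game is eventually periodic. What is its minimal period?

3

n :  0  1  2  3  4  5  6  7  8  9 10 11 12 13 14
G :  0  1  2  0  1  2  0  1  2  0  1  2  0  1  2
G(n+3) = G(n) holds for n = 0,…,7 (a full window of length max(S) = 8), so the sequence is purely periodic with period 3.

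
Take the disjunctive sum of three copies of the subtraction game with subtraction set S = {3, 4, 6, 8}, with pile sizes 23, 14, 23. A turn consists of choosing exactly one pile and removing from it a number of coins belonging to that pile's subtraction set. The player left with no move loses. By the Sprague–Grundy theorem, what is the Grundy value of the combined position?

1

All piles use S = {3, 4, 6, 8}:
G(0) = 0
G(1) = mex{} = 0
G(2) = mex{} = 0
G(3) = mex{0} = 1
G(4) = mex{0,0} = 1
G(5) = mex{0,0} = 1
G(6) = mex{1,0,0} = 2
G(7) = mex{1,1,0} = 2
G(8) = mex{1,1,0,0} = 2
G(9) = mex{2,1,1,0} = 3
G(10) = mex{2,2,1,0} = 3
G(11) = mex{2,2,1,1} = 0
G(12) = mex{3,2,2,1} = 0
G(13) = mex{3,3,2,1} = 0
G(14) = mex{0,3,2,2} = 1
G(15) = mex{0,0,3,2} = 1
G(16) = mex{0,0,3,2} = 1
G(17) = mex{1,0,0,3} = 2
G(18) = mex{1,1,0,3} = 2
G(19) = mex{1,1,0,0} = 2
G(20) = mex{2,1,1,0} = 3
G(21) = mex{2,2,1,0} = 3
G(22) = mex{2,2,1,1} = 0
G(23) = mex{3,2,2,1} = 0
Pile A: G(23) = 0.
Pile B: G(14) = 1.
Pile C: G(23) = 0.
Combined Grundy value = 0 ⊕ 1 ⊕ 0 = 1.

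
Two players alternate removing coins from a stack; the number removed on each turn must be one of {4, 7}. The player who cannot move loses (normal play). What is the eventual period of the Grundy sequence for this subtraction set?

n :  0  1  2  3  4  5  6  7  8  9 10 11 12 13 14 15 16 17 18 19 20 21 22 23
G :  0  0  0  0  1  1  1  1  2  2  2  0  0  0  0  1  1  1  1  2  2  2  0  0
G(n+11) = G(n) holds for n = 0,…,6 (a full window of length max(S) = 7), so the sequence is purely periodic with period 11.

11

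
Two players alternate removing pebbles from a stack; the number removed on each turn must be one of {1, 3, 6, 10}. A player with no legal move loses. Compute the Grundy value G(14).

n :  0  1  2  3  4  5  6  7  8  9 10 11 12 13 14
G :  0  1  0  1  0  1  2  3  2  0  1  0  1  0  1

1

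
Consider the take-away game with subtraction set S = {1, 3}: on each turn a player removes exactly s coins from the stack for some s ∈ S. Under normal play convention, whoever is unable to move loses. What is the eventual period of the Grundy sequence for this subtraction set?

2

G(0) = 0
G(1) = mex{0} = 1
G(2) = mex{1} = 0
G(3) = mex{0,0} = 1
G(4) = mex{1,1} = 0
G(5) = mex{0,0} = 1
G(6) = mex{1,1} = 0
G(7) = mex{0,0} = 1
G(8) = mex{1,1} = 0
G(9) = mex{0,0} = 1
G(10) = mex{1,1} = 0
G(11) = mex{0,0} = 1
G(12) = mex{1,1} = 0
G(13) = mex{0,0} = 1
G(14) = mex{1,1} = 0
G(n+2) = G(n) holds for n = 0,…,2 (a full window of length max(S) = 3), so the sequence is purely periodic with period 2.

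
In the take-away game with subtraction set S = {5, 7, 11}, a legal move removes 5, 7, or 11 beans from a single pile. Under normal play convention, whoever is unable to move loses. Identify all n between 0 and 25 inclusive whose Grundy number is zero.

0, 1, 2, 3, 4, 16, 17, 18, 19, 20

n :  0  1  2  3  4  5  6  7  8  9 10 11 12 13 14 15 16 17 18 19 20 21 22 23 24 25
G :  0  0  0  0  0  1  1  1  1  1  2  2  2  2  2  3  0  0  0  0  0  1  1  1  1  1
P-positions are exactly the n with G(n) = 0.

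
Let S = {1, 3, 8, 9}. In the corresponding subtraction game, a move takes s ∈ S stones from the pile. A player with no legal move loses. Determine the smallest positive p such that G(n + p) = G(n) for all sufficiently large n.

16

G(0) = 0
G(1) = mex{0} = 1
G(2) = mex{1} = 0
G(3) = mex{0,0} = 1
G(4) = mex{1,1} = 0
G(5) = mex{0,0} = 1
G(6) = mex{1,1} = 0
G(7) = mex{0,0} = 1
G(8) = mex{1,1,0} = 2
G(9) = mex{2,0,1,0} = 3
G(10) = mex{3,1,0,1} = 2
G(11) = mex{2,2,1,0} = 3
G(12) = mex{3,3,0,1} = 2
G(13) = mex{2,2,1,0} = 3
G(14) = mex{3,3,0,1} = 2
G(15) = mex{2,2,1,0} = 3
G(16) = mex{3,3,2,1} = 0
G(17) = mex{0,2,3,2} = 1
G(18) = mex{1,3,2,3} = 0
G(19) = mex{0,0,3,2} = 1
G(20) = mex{1,1,2,3} = 0
G(21) = mex{0,0,3,2} = 1
G(22) = mex{1,1,2,3} = 0
G(23) = mex{0,0,3,2} = 1
G(24) = mex{1,1,0,3} = 2
G(25) = mex{2,0,1,0} = 3
G(26) = mex{3,1,0,1} = 2
G(27) = mex{2,2,1,0} = 3
G(28) = mex{3,3,0,1} = 2
G(29) = mex{2,2,1,0} = 3
G(30) = mex{3,3,0,1} = 2
G(31) = mex{2,2,1,0} = 3
G(32) = mex{3,3,2,1} = 0
G(33) = mex{0,2,3,2} = 1
G(n+16) = G(n) holds for n = 0,…,8 (a full window of length max(S) = 9), so the sequence is purely periodic with period 16.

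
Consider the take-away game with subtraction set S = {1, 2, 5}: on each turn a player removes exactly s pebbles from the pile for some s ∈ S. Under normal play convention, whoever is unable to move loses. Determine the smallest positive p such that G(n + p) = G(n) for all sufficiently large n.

G(0) = 0
G(1) = mex{0} = 1
G(2) = mex{1,0} = 2
G(3) = mex{2,1} = 0
G(4) = mex{0,2} = 1
G(5) = mex{1,0,0} = 2
G(6) = mex{2,1,1} = 0
G(7) = mex{0,2,2} = 1
G(8) = mex{1,0,0} = 2
G(9) = mex{2,1,1} = 0
G(10) = mex{0,2,2} = 1
G(11) = mex{1,0,0} = 2
G(12) = mex{2,1,1} = 0
G(13) = mex{0,2,2} = 1
G(14) = mex{1,0,0} = 2
G(n+3) = G(n) holds for n = 0,…,4 (a full window of length max(S) = 5), so the sequence is purely periodic with period 3.

3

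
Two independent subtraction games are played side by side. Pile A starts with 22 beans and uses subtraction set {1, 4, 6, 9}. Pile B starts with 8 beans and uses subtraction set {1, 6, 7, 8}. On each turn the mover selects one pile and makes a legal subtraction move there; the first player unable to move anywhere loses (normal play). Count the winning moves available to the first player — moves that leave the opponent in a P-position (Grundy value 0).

2

Pile A, S = {1, 4, 6, 9}:
G(0) = 0
G(1) = mex{0} = 1
G(2) = mex{1} = 0
G(3) = mex{0} = 1
G(4) = mex{1,0} = 2
G(5) = mex{2,1} = 0
G(6) = mex{0,0,0} = 1
G(7) = mex{1,1,1} = 0
G(8) = mex{0,2,0} = 1
G(9) = mex{1,0,1,0} = 2
G(10) = mex{2,1,2,1} = 0
G(11) = mex{0,0,0,0} = 1
G(12) = mex{1,1,1,1} = 0
G(13) = mex{0,2,0,2} = 1
G(14) = mex{1,0,1,0} = 2
G(15) = mex{2,1,2,1} = 0
G(16) = mex{0,0,0,0} = 1
G(17) = mex{1,1,1,1} = 0
G(18) = mex{0,2,0,2} = 1
G(19) = mex{1,0,1,0} = 2
G(20) = mex{2,1,2,1} = 0
G(21) = mex{0,0,0,0} = 1
G(22) = mex{1,1,1,1} = 0
G_A(22) = 0.
Pile B, S = {1, 6, 7, 8}:
n : 0 1 2 3 4 5 6 7 8
G : 0 1 0 1 0 1 2 3 2
G_B(8) = 2.
Combined Grundy value = 0 ⊕ 2 = 2.
A winning move leaves total XOR = 0, i.e. changes one component's Grundy value g to g ⊕ X where X is the current total.
Pile A: need g' = 0⊕2 = 2. Options: 22−1→G=1, 22−4→G=1, 22−6→G=1, 22−9→G=1. Hits: 0.
Pile B: need g' = 2⊕2 = 0. Options: 8−1→G=3, 8−6→G=0, 8−7→G=1, 8−8→G=0. Hits: 2.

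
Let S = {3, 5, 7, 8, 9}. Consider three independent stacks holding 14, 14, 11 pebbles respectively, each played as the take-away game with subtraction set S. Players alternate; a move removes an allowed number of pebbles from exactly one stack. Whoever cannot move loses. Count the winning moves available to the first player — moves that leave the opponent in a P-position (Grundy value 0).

All stacks use S = {3, 5, 7, 8, 9}:
G(0) = 0
G(1) = mex{} = 0
G(2) = mex{} = 0
G(3) = mex{0} = 1
G(4) = mex{0} = 1
G(5) = mex{0,0} = 1
G(6) = mex{1,0} = 2
G(7) = mex{1,0,0} = 2
G(8) = mex{1,1,0,0} = 2
G(9) = mex{2,1,0,0,0} = 3
G(10) = mex{2,1,1,0,0} = 3
G(11) = mex{2,2,1,1,0} = 3
G(12) = mex{3,2,1,1,1} = 0
G(13) = mex{3,2,2,1,1} = 0
G(14) = mex{3,3,2,2,1} = 0
Stack A: G(14) = 0.
Stack B: G(14) = 0.
Stack C: G(11) = 3.
Combined Grundy value = 0 ⊕ 0 ⊕ 3 = 3.
A winning move leaves total XOR = 0, i.e. changes one component's Grundy value g to g ⊕ X where X is the current total.
Stack A: need g' = 0⊕3 = 3. Options: 14−3→G=3, 14−5→G=3, 14−7→G=2, 14−8→G=2, 14−9→G=1. Hits: 2.
Stack B: need g' = 0⊕3 = 3. Options: 14−3→G=3, 14−5→G=3, 14−7→G=2, 14−8→G=2, 14−9→G=1. Hits: 2.
Stack C: need g' = 3⊕3 = 0. Options: 11−3→G=2, 11−5→G=2, 11−7→G=1, 11−8→G=1, 11−9→G=0. Hits: 1.

5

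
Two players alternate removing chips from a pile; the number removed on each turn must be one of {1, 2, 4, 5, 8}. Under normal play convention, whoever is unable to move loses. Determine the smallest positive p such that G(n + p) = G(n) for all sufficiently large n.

n :  0  1  2  3  4  5  6  7  8  9 10 11 12 13 14
G :  0  1  2  0  1  2  0  1  2  0  1  2  0  1  2
G(n+3) = G(n) holds for n = 0,…,7 (a full window of length max(S) = 8), so the sequence is purely periodic with period 3.

3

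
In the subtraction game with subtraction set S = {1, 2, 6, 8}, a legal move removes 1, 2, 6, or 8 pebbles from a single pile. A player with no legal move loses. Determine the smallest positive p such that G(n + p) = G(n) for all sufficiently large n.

7

G(0) = 0
G(1) = mex{0} = 1
G(2) = mex{1,0} = 2
G(3) = mex{2,1} = 0
G(4) = mex{0,2} = 1
G(5) = mex{1,0} = 2
G(6) = mex{2,1,0} = 3
G(7) = mex{3,2,1} = 0
G(8) = mex{0,3,2,0} = 1
G(9) = mex{1,0,0,1} = 2
G(10) = mex{2,1,1,2} = 0
G(11) = mex{0,2,2,0} = 1
G(12) = mex{1,0,3,1} = 2
G(13) = mex{2,1,0,2} = 3
G(14) = mex{3,2,1,3} = 0
G(15) = mex{0,3,2,0} = 1
G(16) = mex{1,0,0,1} = 2
G(n+7) = G(n) holds for n = 0,…,7 (a full window of length max(S) = 8), so the sequence is purely periodic with period 7.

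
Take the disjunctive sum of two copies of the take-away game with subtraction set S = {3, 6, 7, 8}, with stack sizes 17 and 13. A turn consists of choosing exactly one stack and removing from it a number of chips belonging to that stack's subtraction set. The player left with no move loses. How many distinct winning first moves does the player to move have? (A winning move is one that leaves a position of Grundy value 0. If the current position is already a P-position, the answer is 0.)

3

All stacks use S = {3, 6, 7, 8}:
n :  0  1  2  3  4  5  6  7  8  9 10 11 12 13 14 15 16 17
G :  0  0  0  1  1  1  2  2  2  3  3  0  0  0  1  1  1  2
Stack A: G(17) = 2.
Stack B: G(13) = 0.
Combined Grundy value = 2 ⊕ 0 = 2.
A winning move leaves total XOR = 0, i.e. changes one component's Grundy value g to g ⊕ X where X is the current total.
Stack A: need g' = 2⊕2 = 0. Options: 17−3→G=1, 17−6→G=0, 17−7→G=3, 17−8→G=3. Hits: 1.
Stack B: need g' = 0⊕2 = 2. Options: 13−3→G=3, 13−6→G=2, 13−7→G=2, 13−8→G=1. Hits: 2.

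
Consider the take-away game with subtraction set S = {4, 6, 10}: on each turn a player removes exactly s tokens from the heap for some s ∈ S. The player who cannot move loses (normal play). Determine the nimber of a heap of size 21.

G(0) = 0
G(1) = mex{} = 0
G(2) = mex{} = 0
G(3) = mex{} = 0
G(4) = mex{0} = 1
G(5) = mex{0} = 1
G(6) = mex{0,0} = 1
G(7) = mex{0,0} = 1
G(8) = mex{1,0} = 2
G(9) = mex{1,0} = 2
G(10) = mex{1,1,0} = 2
G(11) = mex{1,1,0} = 2
G(12) = mex{2,1,0} = 3
G(13) = mex{2,1,0} = 3
G(14) = mex{2,2,1} = 0
G(15) = mex{2,2,1} = 0
G(16) = mex{3,2,1} = 0
G(17) = mex{3,2,1} = 0
G(18) = mex{0,3,2} = 1
G(19) = mex{0,3,2} = 1
G(20) = mex{0,0,2} = 1
G(21) = mex{0,0,2} = 1

1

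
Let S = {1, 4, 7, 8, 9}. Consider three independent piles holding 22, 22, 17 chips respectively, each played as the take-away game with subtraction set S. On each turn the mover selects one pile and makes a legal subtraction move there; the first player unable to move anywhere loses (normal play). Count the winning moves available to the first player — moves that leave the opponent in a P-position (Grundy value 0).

All piles use S = {1, 4, 7, 8, 9}:
G(0) = 0
G(1) = mex{0} = 1
G(2) = mex{1} = 0
G(3) = mex{0} = 1
G(4) = mex{1,0} = 2
G(5) = mex{2,1} = 0
G(6) = mex{0,0} = 1
G(7) = mex{1,1,0} = 2
G(8) = mex{2,2,1,0} = 3
G(9) = mex{3,0,0,1,0} = 2
G(10) = mex{2,1,1,0,1} = 3
G(11) = mex{3,2,2,1,0} = 4
G(12) = mex{4,3,0,2,1} = 5
G(13) = mex{5,2,1,0,2} = 3
G(14) = mex{3,3,2,1,0} = 4
G(15) = mex{4,4,3,2,1} = 0
G(16) = mex{0,5,2,3,2} = 1
G(17) = mex{1,3,3,2,3} = 0
G(18) = mex{0,4,4,3,2} = 1
G(19) = mex{1,0,5,4,3} = 2
G(20) = mex{2,1,3,5,4} = 0
G(21) = mex{0,0,4,3,5} = 1
G(22) = mex{1,1,0,4,3} = 2
Pile A: G(22) = 2.
Pile B: G(22) = 2.
Pile C: G(17) = 0.
Combined Grundy value = 2 ⊕ 2 ⊕ 0 = 0.
A winning move leaves total XOR = 0, i.e. changes one component's Grundy value g to g ⊕ X where X is the current total.
Pile A: target g' = 2⊕0 = 2, but every legal move changes the Grundy value (mex property), so 0 moves.
Pile B: target g' = 2⊕0 = 2, but every legal move changes the Grundy value (mex property), so 0 moves.
Pile C: target g' = 0⊕0 = 0, but every legal move changes the Grundy value (mex property), so 0 moves.

0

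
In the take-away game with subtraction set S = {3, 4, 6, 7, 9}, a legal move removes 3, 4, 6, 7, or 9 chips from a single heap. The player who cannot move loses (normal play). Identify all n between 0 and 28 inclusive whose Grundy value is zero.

0, 1, 2, 12, 13, 14, 24, 25, 26

n :  0  1  2  3  4  5  6  7  8  9 10 11 12 13 14 15 16 17 18 19 20 21 22 23 24 25 26 27 28
G :  0  0  0  1  1  1  2  2  2  3  3  3  0  0  0  1  1  1  2  2  2  3  3  3  0  0  0  1  1
P-positions are exactly the n with G(n) = 0.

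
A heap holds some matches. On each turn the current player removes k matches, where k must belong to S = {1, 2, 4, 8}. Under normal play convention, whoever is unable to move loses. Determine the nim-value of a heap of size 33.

n :  0  1  2  3  4  5  6  7  8  9 10 11 12 13 14 15 16 17 18 19 20 21 22 23 24 25 26 27 28 29 30 31 32 33
G :  0  1  2  0  1  2  0  1  2  0  1  2  0  1  2  0  1  2  0  1  2  0  1  2  0  1  2  0  1  2  0  1  2  0

0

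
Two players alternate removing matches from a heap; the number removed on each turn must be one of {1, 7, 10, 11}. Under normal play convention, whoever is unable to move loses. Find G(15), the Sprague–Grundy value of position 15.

3

n :  0  1  2  3  4  5  6  7  8  9 10 11 12 13 14 15
G :  0  1  0  1  0  1  0  1  0  1  2  3  2  3  2  3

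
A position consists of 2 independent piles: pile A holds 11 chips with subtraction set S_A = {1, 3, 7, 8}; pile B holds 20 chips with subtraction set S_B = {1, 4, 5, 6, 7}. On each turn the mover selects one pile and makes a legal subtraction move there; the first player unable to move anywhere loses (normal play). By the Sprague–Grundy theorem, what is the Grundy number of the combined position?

3

Pile A, S = {1, 3, 7, 8}:
G(0) = 0
G(1) = mex{0} = 1
G(2) = mex{1} = 0
G(3) = mex{0,0} = 1
G(4) = mex{1,1} = 0
G(5) = mex{0,0} = 1
G(6) = mex{1,1} = 0
G(7) = mex{0,0,0} = 1
G(8) = mex{1,1,1,0} = 2
G(9) = mex{2,0,0,1} = 3
G(10) = mex{3,1,1,0} = 2
G(11) = mex{2,2,0,1} = 3
G_A(11) = 3.
Pile B, S = {1, 4, 5, 6, 7}:
G(0) = 0
G(1) = mex{0} = 1
G(2) = mex{1} = 0
G(3) = mex{0} = 1
G(4) = mex{1,0} = 2
G(5) = mex{2,1,0} = 3
G(6) = mex{3,0,1,0} = 2
G(7) = mex{2,1,0,1,0} = 3
G(8) = mex{3,2,1,0,1} = 4
G(9) = mex{4,3,2,1,0} = 5
G(10) = mex{5,2,3,2,1} = 0
G(11) = mex{0,3,2,3,2} = 1
G(12) = mex{1,4,3,2,3} = 0
G(13) = mex{0,5,4,3,2} = 1
G(14) = mex{1,0,5,4,3} = 2
G(15) = mex{2,1,0,5,4} = 3
G(16) = mex{3,0,1,0,5} = 2
G(17) = mex{2,1,0,1,0} = 3
G(18) = mex{3,2,1,0,1} = 4
G(19) = mex{4,3,2,1,0} = 5
G(20) = mex{5,2,3,2,1} = 0
G_B(20) = 0.
Combined Grundy value = 3 ⊕ 0 = 3.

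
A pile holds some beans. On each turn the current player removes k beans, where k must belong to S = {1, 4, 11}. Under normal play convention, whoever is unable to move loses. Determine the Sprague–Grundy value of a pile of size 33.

1

G(0) = 0
G(1) = mex{0} = 1
G(2) = mex{1} = 0
G(3) = mex{0} = 1
G(4) = mex{1,0} = 2
G(5) = mex{2,1} = 0
G(6) = mex{0,0} = 1
G(7) = mex{1,1} = 0
G(8) = mex{0,2} = 1
G(9) = mex{1,0} = 2
G(10) = mex{2,1} = 0
G(11) = mex{0,0,0} = 1
G(12) = mex{1,1,1} = 0
G(13) = mex{0,2,0} = 1
G(14) = mex{1,0,1} = 2
G(15) = mex{2,1,2} = 0
G(16) = mex{0,0,0} = 1
G(17) = mex{1,1,1} = 0
G(18) = mex{0,2,0} = 1
G(19) = mex{1,0,1} = 2
G(20) = mex{2,1,2} = 0
G(21) = mex{0,0,0} = 1
G(22) = mex{1,1,1} = 0
G(23) = mex{0,2,0} = 1
G(24) = mex{1,0,1} = 2
G(25) = mex{2,1,2} = 0
G(26) = mex{0,0,0} = 1
G(27) = mex{1,1,1} = 0
G(28) = mex{0,2,0} = 1
G(29) = mex{1,0,1} = 2
G(30) = mex{2,1,2} = 0
G(31) = mex{0,0,0} = 1
G(32) = mex{1,1,1} = 0
G(33) = mex{0,2,0} = 1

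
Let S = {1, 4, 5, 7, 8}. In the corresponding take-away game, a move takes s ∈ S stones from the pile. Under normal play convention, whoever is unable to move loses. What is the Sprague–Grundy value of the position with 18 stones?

3

n :  0  1  2  3  4  5  6  7  8  9 10 11 12 13 14 15 16 17 18
G :  0  1  0  1  2  3  2  3  4  5  4  0  1  0  1  2  3  2  3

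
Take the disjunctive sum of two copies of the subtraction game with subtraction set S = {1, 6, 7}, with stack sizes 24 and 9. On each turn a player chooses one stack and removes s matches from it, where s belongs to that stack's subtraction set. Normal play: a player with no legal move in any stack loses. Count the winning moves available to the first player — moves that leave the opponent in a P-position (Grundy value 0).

All stacks use S = {1, 6, 7}:
G(0) = 0
G(1) = mex{0} = 1
G(2) = mex{1} = 0
G(3) = mex{0} = 1
G(4) = mex{1} = 0
G(5) = mex{0} = 1
G(6) = mex{1,0} = 2
G(7) = mex{2,1,0} = 3
G(8) = mex{3,0,1} = 2
G(9) = mex{2,1,0} = 3
G(10) = mex{3,0,1} = 2
G(11) = mex{2,1,0} = 3
G(12) = mex{3,2,1} = 0
G(13) = mex{0,3,2} = 1
G(14) = mex{1,2,3} = 0
G(15) = mex{0,3,2} = 1
G(16) = mex{1,2,3} = 0
G(17) = mex{0,3,2} = 1
G(18) = mex{1,0,3} = 2
G(19) = mex{2,1,0} = 3
G(20) = mex{3,0,1} = 2
G(21) = mex{2,1,0} = 3
G(22) = mex{3,0,1} = 2
G(23) = mex{2,1,0} = 3
G(24) = mex{3,2,1} = 0
Stack A: G(24) = 0.
Stack B: G(9) = 3.
Combined Grundy value = 0 ⊕ 3 = 3.
A winning move leaves total XOR = 0, i.e. changes one component's Grundy value g to g ⊕ X where X is the current total.
Stack A: need g' = 0⊕3 = 3. Options: 24−1→G=3, 24−6→G=2, 24−7→G=1. Hits: 1.
Stack B: need g' = 3⊕3 = 0. Options: 9−1→G=2, 9−6→G=1, 9−7→G=0. Hits: 1.

2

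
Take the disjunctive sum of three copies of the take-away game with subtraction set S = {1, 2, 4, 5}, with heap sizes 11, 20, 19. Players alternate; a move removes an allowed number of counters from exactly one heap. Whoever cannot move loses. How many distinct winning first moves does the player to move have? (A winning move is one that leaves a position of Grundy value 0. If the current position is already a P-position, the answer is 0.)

2

All heaps use S = {1, 2, 4, 5}:
G(0) = 0
G(1) = mex{0} = 1
G(2) = mex{1,0} = 2
G(3) = mex{2,1} = 0
G(4) = mex{0,2,0} = 1
G(5) = mex{1,0,1,0} = 2
G(6) = mex{2,1,2,1} = 0
G(7) = mex{0,2,0,2} = 1
G(8) = mex{1,0,1,0} = 2
G(9) = mex{2,1,2,1} = 0
G(10) = mex{0,2,0,2} = 1
G(11) = mex{1,0,1,0} = 2
G(12) = mex{2,1,2,1} = 0
G(13) = mex{0,2,0,2} = 1
G(14) = mex{1,0,1,0} = 2
G(15) = mex{2,1,2,1} = 0
G(16) = mex{0,2,0,2} = 1
G(17) = mex{1,0,1,0} = 2
G(18) = mex{2,1,2,1} = 0
G(19) = mex{0,2,0,2} = 1
G(20) = mex{1,0,1,0} = 2
Heap A: G(11) = 2.
Heap B: G(20) = 2.
Heap C: G(19) = 1.
Combined Grundy value = 2 ⊕ 2 ⊕ 1 = 1.
A winning move leaves total XOR = 0, i.e. changes one component's Grundy value g to g ⊕ X where X is the current total.
Heap A: need g' = 2⊕1 = 3. Options: 11−1→G=1, 11−2→G=0, 11−4→G=1, 11−5→G=0. Hits: 0.
Heap B: need g' = 2⊕1 = 3. Options: 20−1→G=1, 20−2→G=0, 20−4→G=1, 20−5→G=0. Hits: 0.
Heap C: need g' = 1⊕1 = 0. Options: 19−1→G=0, 19−2→G=2, 19−4→G=0, 19−5→G=2. Hits: 2.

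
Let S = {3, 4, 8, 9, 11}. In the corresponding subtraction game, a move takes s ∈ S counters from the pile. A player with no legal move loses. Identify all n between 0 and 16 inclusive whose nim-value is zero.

0, 1, 2, 7, 14

G(0) = 0
G(1) = mex{} = 0
G(2) = mex{} = 0
G(3) = mex{0} = 1
G(4) = mex{0,0} = 1
G(5) = mex{0,0} = 1
G(6) = mex{1,0} = 2
G(7) = mex{1,1} = 0
G(8) = mex{1,1,0} = 2
G(9) = mex{2,1,0,0} = 3
G(10) = mex{0,2,0,0} = 1
G(11) = mex{2,0,1,0,0} = 3
G(12) = mex{3,2,1,1,0} = 4
G(13) = mex{1,3,1,1,0} = 2
G(14) = mex{3,1,2,1,1} = 0
G(15) = mex{4,3,0,2,1} = 5
G(16) = mex{2,4,2,0,1} = 3
P-positions are exactly the n with G(n) = 0.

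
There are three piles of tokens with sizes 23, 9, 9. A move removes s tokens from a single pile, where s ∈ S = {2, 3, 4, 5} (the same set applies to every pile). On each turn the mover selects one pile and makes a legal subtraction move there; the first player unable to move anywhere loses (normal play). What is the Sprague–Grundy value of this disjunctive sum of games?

1

All piles use S = {2, 3, 4, 5}:
G(0) = 0
G(1) = mex{} = 0
G(2) = mex{0} = 1
G(3) = mex{0,0} = 1
G(4) = mex{1,0,0} = 2
G(5) = mex{1,1,0,0} = 2
G(6) = mex{2,1,1,0} = 3
G(7) = mex{2,2,1,1} = 0
G(8) = mex{3,2,2,1} = 0
G(9) = mex{0,3,2,2} = 1
G(10) = mex{0,0,3,2} = 1
G(11) = mex{1,0,0,3} = 2
G(12) = mex{1,1,0,0} = 2
G(13) = mex{2,1,1,0} = 3
G(14) = mex{2,2,1,1} = 0
G(15) = mex{3,2,2,1} = 0
G(16) = mex{0,3,2,2} = 1
G(17) = mex{0,0,3,2} = 1
G(18) = mex{1,0,0,3} = 2
G(19) = mex{1,1,0,0} = 2
G(20) = mex{2,1,1,0} = 3
G(21) = mex{2,2,1,1} = 0
G(22) = mex{3,2,2,1} = 0
G(23) = mex{0,3,2,2} = 1
Pile A: G(23) = 1.
Pile B: G(9) = 1.
Pile C: G(9) = 1.
Combined Grundy value = 1 ⊕ 1 ⊕ 1 = 1.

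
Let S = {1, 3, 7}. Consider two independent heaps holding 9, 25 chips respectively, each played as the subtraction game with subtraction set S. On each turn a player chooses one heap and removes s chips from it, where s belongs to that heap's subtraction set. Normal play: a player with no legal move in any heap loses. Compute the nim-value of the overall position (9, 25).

All heaps use S = {1, 3, 7}:
n :  0  1  2  3  4  5  6  7  8  9 10 11 12 13 14 15 16 17 18 19 20 21 22 23 24 25
G :  0  1  0  1  0  1  0  1  0  1  0  1  0  1  0  1  0  1  0  1  0  1  0  1  0  1
Heap A: G(9) = 1.
Heap B: G(25) = 1.
Combined Grundy value = 1 ⊕ 1 = 0.

0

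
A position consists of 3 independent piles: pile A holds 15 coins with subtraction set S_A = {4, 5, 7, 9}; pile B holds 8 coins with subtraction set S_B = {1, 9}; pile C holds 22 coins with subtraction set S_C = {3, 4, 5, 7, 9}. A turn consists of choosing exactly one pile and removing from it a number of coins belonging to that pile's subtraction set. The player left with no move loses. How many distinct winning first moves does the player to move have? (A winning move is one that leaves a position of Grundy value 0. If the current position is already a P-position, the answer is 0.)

Pile A, S = {4, 5, 7, 9}:
n :  0  1  2  3  4  5  6  7  8  9 10 11 12 13 14 15
G :  0  0  0  0  1  1  1  1  2  2  2  2  3  0  0  0
G_A(15) = 0.
Pile B, S = {1, 9}:
G(0) = 0
G(1) = mex{0} = 1
G(2) = mex{1} = 0
G(3) = mex{0} = 1
G(4) = mex{1} = 0
G(5) = mex{0} = 1
G(6) = mex{1} = 0
G(7) = mex{0} = 1
G(8) = mex{1} = 0
G_B(8) = 0.
Pile C, S = {3, 4, 5, 7, 9}:
G(0) = 0
G(1) = mex{} = 0
G(2) = mex{} = 0
G(3) = mex{0} = 1
G(4) = mex{0,0} = 1
G(5) = mex{0,0,0} = 1
G(6) = mex{1,0,0} = 2
G(7) = mex{1,1,0,0} = 2
G(8) = mex{1,1,1,0} = 2
G(9) = mex{2,1,1,0,0} = 3
G(10) = mex{2,2,1,1,0} = 3
G(11) = mex{2,2,2,1,0} = 3
G(12) = mex{3,2,2,1,1} = 0
G(13) = mex{3,3,2,2,1} = 0
G(14) = mex{3,3,3,2,1} = 0
G(15) = mex{0,3,3,2,2} = 1
G(16) = mex{0,0,3,3,2} = 1
G(17) = mex{0,0,0,3,2} = 1
G(18) = mex{1,0,0,3,3} = 2
G(19) = mex{1,1,0,0,3} = 2
G(20) = mex{1,1,1,0,3} = 2
G(21) = mex{2,1,1,0,0} = 3
G(22) = mex{2,2,1,1,0} = 3
G_C(22) = 3.
Combined Grundy value = 0 ⊕ 0 ⊕ 3 = 3.
A winning move leaves total XOR = 0, i.e. changes one component's Grundy value g to g ⊕ X where X is the current total.
Pile A: need g' = 0⊕3 = 3. Options: 15−4→G=2, 15−5→G=2, 15−7→G=2, 15−9→G=1. Hits: 0.
Pile B: need g' = 0⊕3 = 3. Options: 8−1→G=1. Hits: 0.
Pile C: need g' = 3⊕3 = 0. Options: 22−3→G=2, 22−4→G=2, 22−5→G=1, 22−7→G=1, 22−9→G=0. Hits: 1.

1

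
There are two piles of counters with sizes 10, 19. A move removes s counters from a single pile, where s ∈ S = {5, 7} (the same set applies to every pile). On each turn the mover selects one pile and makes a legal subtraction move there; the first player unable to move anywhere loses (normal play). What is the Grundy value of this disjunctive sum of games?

3

All piles use S = {5, 7}:
G(0) = 0
G(1) = mex{} = 0
G(2) = mex{} = 0
G(3) = mex{} = 0
G(4) = mex{} = 0
G(5) = mex{0} = 1
G(6) = mex{0} = 1
G(7) = mex{0,0} = 1
G(8) = mex{0,0} = 1
G(9) = mex{0,0} = 1
G(10) = mex{1,0} = 2
G(11) = mex{1,0} = 2
G(12) = mex{1,1} = 0
G(13) = mex{1,1} = 0
G(14) = mex{1,1} = 0
G(15) = mex{2,1} = 0
G(16) = mex{2,1} = 0
G(17) = mex{0,2} = 1
G(18) = mex{0,2} = 1
G(19) = mex{0,0} = 1
Pile A: G(10) = 2.
Pile B: G(19) = 1.
Combined Grundy value = 2 ⊕ 1 = 3.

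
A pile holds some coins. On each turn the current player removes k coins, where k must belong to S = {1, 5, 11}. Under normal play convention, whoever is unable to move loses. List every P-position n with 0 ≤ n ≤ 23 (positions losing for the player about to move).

0, 2, 4, 6, 8, 10, 12, 14, 16, 18, 20, 22

n :  0  1  2  3  4  5  6  7  8  9 10 11 12 13 14 15 16 17 18 19 20 21 22 23
G :  0  1  0  1  0  1  0  1  0  1  0  1  0  1  0  1  0  1  0  1  0  1  0  1
P-positions are exactly the n with G(n) = 0.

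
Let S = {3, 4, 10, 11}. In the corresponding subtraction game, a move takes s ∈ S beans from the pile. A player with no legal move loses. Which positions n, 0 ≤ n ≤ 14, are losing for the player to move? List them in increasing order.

n :  0  1  2  3  4  5  6  7  8  9 10 11 12 13 14
G :  0  0  0  1  1  1  2  0  0  0  1  1  1  2  0
P-positions are exactly the n with G(n) = 0.

0, 1, 2, 7, 8, 9, 14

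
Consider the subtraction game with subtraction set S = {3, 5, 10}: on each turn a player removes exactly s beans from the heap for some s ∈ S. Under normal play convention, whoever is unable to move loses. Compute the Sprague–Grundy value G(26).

G(0) = 0
G(1) = mex{} = 0
G(2) = mex{} = 0
G(3) = mex{0} = 1
G(4) = mex{0} = 1
G(5) = mex{0,0} = 1
G(6) = mex{1,0} = 2
G(7) = mex{1,0} = 2
G(8) = mex{1,1} = 0
G(9) = mex{2,1} = 0
G(10) = mex{2,1,0} = 3
G(11) = mex{0,2,0} = 1
G(12) = mex{0,2,0} = 1
G(13) = mex{3,0,1} = 2
G(14) = mex{1,0,1} = 2
G(15) = mex{1,3,1} = 0
G(16) = mex{2,1,2} = 0
G(17) = mex{2,1,2} = 0
G(18) = mex{0,2,0} = 1
G(19) = mex{0,2,0} = 1
G(20) = mex{0,0,3} = 1
G(21) = mex{1,0,1} = 2
G(22) = mex{1,0,1} = 2
G(23) = mex{1,1,2} = 0
G(24) = mex{2,1,2} = 0
G(25) = mex{2,1,0} = 3
G(26) = mex{0,2,0} = 1

1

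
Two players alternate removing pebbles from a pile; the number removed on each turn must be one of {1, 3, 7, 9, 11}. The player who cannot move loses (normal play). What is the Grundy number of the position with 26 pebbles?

0

G(0) = 0
G(1) = mex{0} = 1
G(2) = mex{1} = 0
G(3) = mex{0,0} = 1
G(4) = mex{1,1} = 0
G(5) = mex{0,0} = 1
G(6) = mex{1,1} = 0
G(7) = mex{0,0,0} = 1
G(8) = mex{1,1,1} = 0
G(9) = mex{0,0,0,0} = 1
G(10) = mex{1,1,1,1} = 0
G(11) = mex{0,0,0,0,0} = 1
G(12) = mex{1,1,1,1,1} = 0
G(13) = mex{0,0,0,0,0} = 1
G(14) = mex{1,1,1,1,1} = 0
G(15) = mex{0,0,0,0,0} = 1
G(16) = mex{1,1,1,1,1} = 0
G(17) = mex{0,0,0,0,0} = 1
G(18) = mex{1,1,1,1,1} = 0
G(19) = mex{0,0,0,0,0} = 1
G(20) = mex{1,1,1,1,1} = 0
G(21) = mex{0,0,0,0,0} = 1
G(22) = mex{1,1,1,1,1} = 0
G(23) = mex{0,0,0,0,0} = 1
G(24) = mex{1,1,1,1,1} = 0
G(25) = mex{0,0,0,0,0} = 1
G(26) = mex{1,1,1,1,1} = 0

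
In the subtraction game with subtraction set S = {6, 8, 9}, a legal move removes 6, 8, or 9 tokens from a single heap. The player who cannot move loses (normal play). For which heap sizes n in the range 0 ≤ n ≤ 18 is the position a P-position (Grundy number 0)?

0, 1, 2, 3, 4, 5, 15, 16, 17, 18

G(0) = 0
G(1) = mex{} = 0
G(2) = mex{} = 0
G(3) = mex{} = 0
G(4) = mex{} = 0
G(5) = mex{} = 0
G(6) = mex{0} = 1
G(7) = mex{0} = 1
G(8) = mex{0,0} = 1
G(9) = mex{0,0,0} = 1
G(10) = mex{0,0,0} = 1
G(11) = mex{0,0,0} = 1
G(12) = mex{1,0,0} = 2
G(13) = mex{1,0,0} = 2
G(14) = mex{1,1,0} = 2
G(15) = mex{1,1,1} = 0
G(16) = mex{1,1,1} = 0
G(17) = mex{1,1,1} = 0
G(18) = mex{2,1,1} = 0
P-positions are exactly the n with G(n) = 0.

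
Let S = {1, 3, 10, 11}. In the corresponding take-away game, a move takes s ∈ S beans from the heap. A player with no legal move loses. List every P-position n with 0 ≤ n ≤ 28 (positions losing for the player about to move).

n :  0  1  2  3  4  5  6  7  8  9 10 11 12 13 14 15 16 17 18 19 20 21 22 23 24 25 26 27 28
G :  0  1  0  1  0  1  0  1  0  1  2  3  2  3  2  3  2  3  2  3  0  1  0  1  0  1  0  1  0
P-positions are exactly the n with G(n) = 0.

0, 2, 4, 6, 8, 20, 22, 24, 26, 28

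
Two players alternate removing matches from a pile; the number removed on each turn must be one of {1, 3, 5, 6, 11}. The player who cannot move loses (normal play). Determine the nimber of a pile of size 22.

G(0) = 0
G(1) = mex{0} = 1
G(2) = mex{1} = 0
G(3) = mex{0,0} = 1
G(4) = mex{1,1} = 0
G(5) = mex{0,0,0} = 1
G(6) = mex{1,1,1,0} = 2
G(7) = mex{2,0,0,1} = 3
G(8) = mex{3,1,1,0} = 2
G(9) = mex{2,2,0,1} = 3
G(10) = mex{3,3,1,0} = 2
G(11) = mex{2,2,2,1,0} = 3
G(12) = mex{3,3,3,2,1} = 0
G(13) = mex{0,2,2,3,0} = 1
G(14) = mex{1,3,3,2,1} = 0
G(15) = mex{0,0,2,3,0} = 1
G(16) = mex{1,1,3,2,1} = 0
G(17) = mex{0,0,0,3,2} = 1
G(18) = mex{1,1,1,0,3} = 2
G(19) = mex{2,0,0,1,2} = 3
G(20) = mex{3,1,1,0,3} = 2
G(21) = mex{2,2,0,1,2} = 3
G(22) = mex{3,3,1,0,3} = 2

2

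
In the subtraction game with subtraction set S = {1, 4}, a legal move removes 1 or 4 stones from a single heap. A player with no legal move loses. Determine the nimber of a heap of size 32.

0

n :  0  1  2  3  4  5  6  7  8  9 10 11 12 13 14 15 16 17 18 19 20 21 22 23 24 25 26 27 28 29 30 31 32
G :  0  1  0  1  2  0  1  0  1  2  0  1  0  1  2  0  1  0  1  2  0  1  0  1  2  0  1  0  1  2  0  1  0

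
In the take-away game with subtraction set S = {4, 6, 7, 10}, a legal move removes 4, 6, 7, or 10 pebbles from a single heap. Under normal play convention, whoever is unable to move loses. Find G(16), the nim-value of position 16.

0

n :  0  1  2  3  4  5  6  7  8  9 10 11 12 13 14 15 16
G :  0  0  0  0  1  1  1  1  2  2  2  2  3  3  0  0  0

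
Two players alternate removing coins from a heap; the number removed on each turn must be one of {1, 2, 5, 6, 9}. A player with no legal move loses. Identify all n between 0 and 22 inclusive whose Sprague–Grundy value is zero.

G(0) = 0
G(1) = mex{0} = 1
G(2) = mex{1,0} = 2
G(3) = mex{2,1} = 0
G(4) = mex{0,2} = 1
G(5) = mex{1,0,0} = 2
G(6) = mex{2,1,1,0} = 3
G(7) = mex{3,2,2,1} = 0
G(8) = mex{0,3,0,2} = 1
G(9) = mex{1,0,1,0,0} = 2
G(10) = mex{2,1,2,1,1} = 0
G(11) = mex{0,2,3,2,2} = 1
G(12) = mex{1,0,0,3,0} = 2
G(13) = mex{2,1,1,0,1} = 3
G(14) = mex{3,2,2,1,2} = 0
G(15) = mex{0,3,0,2,3} = 1
G(16) = mex{1,0,1,0,0} = 2
G(17) = mex{2,1,2,1,1} = 0
G(18) = mex{0,2,3,2,2} = 1
G(19) = mex{1,0,0,3,0} = 2
G(20) = mex{2,1,1,0,1} = 3
G(21) = mex{3,2,2,1,2} = 0
G(22) = mex{0,3,0,2,3} = 1
P-positions are exactly the n with G(n) = 0.

0, 3, 7, 10, 14, 17, 21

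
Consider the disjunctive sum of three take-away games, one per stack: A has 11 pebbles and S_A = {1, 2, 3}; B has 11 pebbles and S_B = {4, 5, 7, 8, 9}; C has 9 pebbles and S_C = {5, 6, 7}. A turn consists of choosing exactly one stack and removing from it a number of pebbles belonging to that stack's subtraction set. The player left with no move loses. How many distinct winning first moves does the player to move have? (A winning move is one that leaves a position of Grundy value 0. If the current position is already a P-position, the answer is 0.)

Stack A, S = {1, 2, 3}:
n :  0  1  2  3  4  5  6  7  8  9 10 11
G :  0  1  2  3  0  1  2  3  0  1  2  3
G_A(11) = 3.
Stack B, S = {4, 5, 7, 8, 9}:
n :  0  1  2  3  4  5  6  7  8  9 10 11
G :  0  0  0  0  1  1  1  1  2  2  2  2
G_B(11) = 2.
Stack C, S = {5, 6, 7}:
G(0) = 0
G(1) = mex{} = 0
G(2) = mex{} = 0
G(3) = mex{} = 0
G(4) = mex{} = 0
G(5) = mex{0} = 1
G(6) = mex{0,0} = 1
G(7) = mex{0,0,0} = 1
G(8) = mex{0,0,0} = 1
G(9) = mex{0,0,0} = 1
G_C(9) = 1.
Combined Grundy value = 3 ⊕ 2 ⊕ 1 = 0.
A winning move leaves total XOR = 0, i.e. changes one component's Grundy value g to g ⊕ X where X is the current total.
Stack A: target g' = 3⊕0 = 3, but every legal move changes the Grundy value (mex property), so 0 moves.
Stack B: target g' = 2⊕0 = 2, but every legal move changes the Grundy value (mex property), so 0 moves.
Stack C: target g' = 1⊕0 = 1, but every legal move changes the Grundy value (mex property), so 0 moves.

0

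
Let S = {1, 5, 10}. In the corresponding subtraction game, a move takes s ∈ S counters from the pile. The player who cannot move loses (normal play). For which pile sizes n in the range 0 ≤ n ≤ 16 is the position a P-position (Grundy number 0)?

0, 2, 4, 6, 8, 15

G(0) = 0
G(1) = mex{0} = 1
G(2) = mex{1} = 0
G(3) = mex{0} = 1
G(4) = mex{1} = 0
G(5) = mex{0,0} = 1
G(6) = mex{1,1} = 0
G(7) = mex{0,0} = 1
G(8) = mex{1,1} = 0
G(9) = mex{0,0} = 1
G(10) = mex{1,1,0} = 2
G(11) = mex{2,0,1} = 3
G(12) = mex{3,1,0} = 2
G(13) = mex{2,0,1} = 3
G(14) = mex{3,1,0} = 2
G(15) = mex{2,2,1} = 0
G(16) = mex{0,3,0} = 1
P-positions are exactly the n with G(n) = 0.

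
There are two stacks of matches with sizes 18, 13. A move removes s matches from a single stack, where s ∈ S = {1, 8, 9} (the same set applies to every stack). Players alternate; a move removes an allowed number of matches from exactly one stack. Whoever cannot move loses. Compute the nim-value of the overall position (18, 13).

3

All stacks use S = {1, 8, 9}:
G(0) = 0
G(1) = mex{0} = 1
G(2) = mex{1} = 0
G(3) = mex{0} = 1
G(4) = mex{1} = 0
G(5) = mex{0} = 1
G(6) = mex{1} = 0
G(7) = mex{0} = 1
G(8) = mex{1,0} = 2
G(9) = mex{2,1,0} = 3
G(10) = mex{3,0,1} = 2
G(11) = mex{2,1,0} = 3
G(12) = mex{3,0,1} = 2
G(13) = mex{2,1,0} = 3
G(14) = mex{3,0,1} = 2
G(15) = mex{2,1,0} = 3
G(16) = mex{3,2,1} = 0
G(17) = mex{0,3,2} = 1
G(18) = mex{1,2,3} = 0
Stack A: G(18) = 0.
Stack B: G(13) = 3.
Combined Grundy value = 0 ⊕ 3 = 3.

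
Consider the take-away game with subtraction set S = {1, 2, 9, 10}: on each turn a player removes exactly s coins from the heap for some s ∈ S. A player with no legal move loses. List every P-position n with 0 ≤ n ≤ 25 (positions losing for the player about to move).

G(0) = 0
G(1) = mex{0} = 1
G(2) = mex{1,0} = 2
G(3) = mex{2,1} = 0
G(4) = mex{0,2} = 1
G(5) = mex{1,0} = 2
G(6) = mex{2,1} = 0
G(7) = mex{0,2} = 1
G(8) = mex{1,0} = 2
G(9) = mex{2,1,0} = 3
G(10) = mex{3,2,1,0} = 4
G(11) = mex{4,3,2,1} = 0
G(12) = mex{0,4,0,2} = 1
G(13) = mex{1,0,1,0} = 2
G(14) = mex{2,1,2,1} = 0
G(15) = mex{0,2,0,2} = 1
G(16) = mex{1,0,1,0} = 2
G(17) = mex{2,1,2,1} = 0
G(18) = mex{0,2,3,2} = 1
G(19) = mex{1,0,4,3} = 2
G(20) = mex{2,1,0,4} = 3
G(21) = mex{3,2,1,0} = 4
G(22) = mex{4,3,2,1} = 0
G(23) = mex{0,4,0,2} = 1
G(24) = mex{1,0,1,0} = 2
G(25) = mex{2,1,2,1} = 0
P-positions are exactly the n with G(n) = 0.

0, 3, 6, 11, 14, 17, 22, 25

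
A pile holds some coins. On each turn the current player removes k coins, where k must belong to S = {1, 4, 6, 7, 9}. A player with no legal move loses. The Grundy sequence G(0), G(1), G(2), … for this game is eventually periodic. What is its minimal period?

G(0) = 0
G(1) = mex{0} = 1
G(2) = mex{1} = 0
G(3) = mex{0} = 1
G(4) = mex{1,0} = 2
G(5) = mex{2,1} = 0
G(6) = mex{0,0,0} = 1
G(7) = mex{1,1,1,0} = 2
G(8) = mex{2,2,0,1} = 3
G(9) = mex{3,0,1,0,0} = 2
G(10) = mex{2,1,2,1,1} = 0
G(11) = mex{0,2,0,2,0} = 1
G(12) = mex{1,3,1,0,1} = 2
G(13) = mex{2,2,2,1,2} = 0
G(14) = mex{0,0,3,2,0} = 1
G(15) = mex{1,1,2,3,1} = 0
G(16) = mex{0,2,0,2,2} = 1
G(17) = mex{1,0,1,0,3} = 2
G(18) = mex{2,1,2,1,2} = 0
G(19) = mex{0,0,0,2,0} = 1
G(20) = mex{1,1,1,0,1} = 2
G(21) = mex{2,2,0,1,2} = 3
G(22) = mex{3,0,1,0,0} = 2
G(23) = mex{2,1,2,1,1} = 0
G(24) = mex{0,2,0,2,0} = 1
G(25) = mex{1,3,1,0,1} = 2
G(26) = mex{2,2,2,1,2} = 0
G(27) = mex{0,0,3,2,0} = 1
G(n+13) = G(n) holds for n = 0,…,8 (a full window of length max(S) = 9), so the sequence is purely periodic with period 13.

13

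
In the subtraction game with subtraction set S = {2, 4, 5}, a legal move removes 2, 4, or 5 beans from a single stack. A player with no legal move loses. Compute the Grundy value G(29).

G(0) = 0
G(1) = mex{} = 0
G(2) = mex{0} = 1
G(3) = mex{0} = 1
G(4) = mex{1,0} = 2
G(5) = mex{1,0,0} = 2
G(6) = mex{2,1,0} = 3
G(7) = mex{2,1,1} = 0
G(8) = mex{3,2,1} = 0
G(9) = mex{0,2,2} = 1
G(10) = mex{0,3,2} = 1
G(11) = mex{1,0,3} = 2
G(12) = mex{1,0,0} = 2
G(13) = mex{2,1,0} = 3
G(14) = mex{2,1,1} = 0
G(15) = mex{3,2,1} = 0
G(16) = mex{0,2,2} = 1
G(17) = mex{0,3,2} = 1
G(18) = mex{1,0,3} = 2
G(19) = mex{1,0,0} = 2
G(20) = mex{2,1,0} = 3
G(21) = mex{2,1,1} = 0
G(22) = mex{3,2,1} = 0
G(23) = mex{0,2,2} = 1
G(24) = mex{0,3,2} = 1
G(25) = mex{1,0,3} = 2
G(26) = mex{1,0,0} = 2
G(27) = mex{2,1,0} = 3
G(28) = mex{2,1,1} = 0
G(29) = mex{3,2,1} = 0

0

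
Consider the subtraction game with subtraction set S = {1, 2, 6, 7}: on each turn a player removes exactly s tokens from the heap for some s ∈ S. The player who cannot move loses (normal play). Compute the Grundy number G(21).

2

G(0) = 0
G(1) = mex{0} = 1
G(2) = mex{1,0} = 2
G(3) = mex{2,1} = 0
G(4) = mex{0,2} = 1
G(5) = mex{1,0} = 2
G(6) = mex{2,1,0} = 3
G(7) = mex{3,2,1,0} = 4
G(8) = mex{4,3,2,1} = 0
G(9) = mex{0,4,0,2} = 1
G(10) = mex{1,0,1,0} = 2
G(11) = mex{2,1,2,1} = 0
G(12) = mex{0,2,3,2} = 1
G(13) = mex{1,0,4,3} = 2
G(14) = mex{2,1,0,4} = 3
G(15) = mex{3,2,1,0} = 4
G(16) = mex{4,3,2,1} = 0
G(17) = mex{0,4,0,2} = 1
G(18) = mex{1,0,1,0} = 2
G(19) = mex{2,1,2,1} = 0
G(20) = mex{0,2,3,2} = 1
G(21) = mex{1,0,4,3} = 2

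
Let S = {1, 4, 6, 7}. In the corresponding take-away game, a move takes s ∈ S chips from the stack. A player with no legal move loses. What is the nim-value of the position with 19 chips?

n :  0  1  2  3  4  5  6  7  8  9 10 11 12 13 14 15 16 17 18 19
G :  0  1  0  1  2  0  1  2  3  2  0  1  2  0  1  0  1  2  0  1

1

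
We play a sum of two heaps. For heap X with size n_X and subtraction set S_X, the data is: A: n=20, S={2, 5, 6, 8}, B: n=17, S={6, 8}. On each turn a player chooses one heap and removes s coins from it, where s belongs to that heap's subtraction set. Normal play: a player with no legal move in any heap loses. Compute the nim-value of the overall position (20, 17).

Heap A, S = {2, 5, 6, 8}:
n :  0  1  2  3  4  5  6  7  8  9 10 11 12 13 14 15 16 17 18 19 20
G :  0  0  1  1  0  2  1  3  2  2  3  0  2  1  0  0  1  1  0  2  1
G_A(20) = 1.
Heap B, S = {6, 8}:
G(0) = 0
G(1) = mex{} = 0
G(2) = mex{} = 0
G(3) = mex{} = 0
G(4) = mex{} = 0
G(5) = mex{} = 0
G(6) = mex{0} = 1
G(7) = mex{0} = 1
G(8) = mex{0,0} = 1
G(9) = mex{0,0} = 1
G(10) = mex{0,0} = 1
G(11) = mex{0,0} = 1
G(12) = mex{1,0} = 2
G(13) = mex{1,0} = 2
G(14) = mex{1,1} = 0
G(15) = mex{1,1} = 0
G(16) = mex{1,1} = 0
G(17) = mex{1,1} = 0
G_B(17) = 0.
Combined Grundy value = 1 ⊕ 0 = 1.

1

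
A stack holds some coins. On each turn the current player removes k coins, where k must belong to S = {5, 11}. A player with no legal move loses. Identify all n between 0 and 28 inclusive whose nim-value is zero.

n :  0  1  2  3  4  5  6  7  8  9 10 11 12 13 14 15 16 17 18 19 20 21 22 23 24 25 26 27 28
G :  0  0  0  0  0  1  1  1  1  1  0  2  2  2  2  1  0  0  0  0  0  1  1  1  1  1  0  2  2
P-positions are exactly the n with G(n) = 0.

0, 1, 2, 3, 4, 10, 16, 17, 18, 19, 20, 26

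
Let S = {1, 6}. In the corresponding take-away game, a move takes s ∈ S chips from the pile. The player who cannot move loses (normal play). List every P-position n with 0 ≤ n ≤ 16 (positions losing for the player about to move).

0, 2, 4, 7, 9, 11, 14, 16

G(0) = 0
G(1) = mex{0} = 1
G(2) = mex{1} = 0
G(3) = mex{0} = 1
G(4) = mex{1} = 0
G(5) = mex{0} = 1
G(6) = mex{1,0} = 2
G(7) = mex{2,1} = 0
G(8) = mex{0,0} = 1
G(9) = mex{1,1} = 0
G(10) = mex{0,0} = 1
G(11) = mex{1,1} = 0
G(12) = mex{0,2} = 1
G(13) = mex{1,0} = 2
G(14) = mex{2,1} = 0
G(15) = mex{0,0} = 1
G(16) = mex{1,1} = 0
P-positions are exactly the n with G(n) = 0.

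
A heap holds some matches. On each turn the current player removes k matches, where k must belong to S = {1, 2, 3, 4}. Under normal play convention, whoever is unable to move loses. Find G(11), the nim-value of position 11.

1

G(0) = 0
G(1) = mex{0} = 1
G(2) = mex{1,0} = 2
G(3) = mex{2,1,0} = 3
G(4) = mex{3,2,1,0} = 4
G(5) = mex{4,3,2,1} = 0
G(6) = mex{0,4,3,2} = 1
G(7) = mex{1,0,4,3} = 2
G(8) = mex{2,1,0,4} = 3
G(9) = mex{3,2,1,0} = 4
G(10) = mex{4,3,2,1} = 0
G(11) = mex{0,4,3,2} = 1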